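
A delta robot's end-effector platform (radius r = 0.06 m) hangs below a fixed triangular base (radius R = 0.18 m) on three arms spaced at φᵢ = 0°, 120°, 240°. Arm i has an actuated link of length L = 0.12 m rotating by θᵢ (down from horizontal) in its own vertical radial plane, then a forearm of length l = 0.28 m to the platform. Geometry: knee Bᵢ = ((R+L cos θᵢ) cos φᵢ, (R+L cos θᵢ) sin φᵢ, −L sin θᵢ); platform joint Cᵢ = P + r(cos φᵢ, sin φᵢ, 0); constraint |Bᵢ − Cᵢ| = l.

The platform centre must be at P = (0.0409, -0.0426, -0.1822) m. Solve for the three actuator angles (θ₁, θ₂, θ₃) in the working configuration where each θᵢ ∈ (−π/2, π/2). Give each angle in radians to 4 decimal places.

φ1=0.0° → target in arm frame (0.0409, -0.0426)
  e−x'=0.0791;  (l²−L²−(e−x')²−y'²−z²)/2L = 0.0947
  γ=atan2(-0.1822,0.0791)=-1.1612;  ψ=arccos(0.4768)=1.0737;  θ1=γ+ψ≈-0.0875
φ2=120.0° → target in arm frame (-0.0573, -0.0141)
  e−x'=0.1773;  (l²−L²−(e−x')²−y'²−z²)/2L = -0.0035
  γ=atan2(-0.1822,0.1773)=-0.7989;  ψ=arccos(-0.0139)=1.5847;  θ2=γ+ψ≈0.7858
φ3=240.0° → target in arm frame (0.0164, 0.0567)
  e−x'=0.1036;  (l²−L²−(e−x')²−y'²−z²)/2L = 0.0703
  θ3 = atan2(B,A) + arccos(C/0.2096) = 0.1750

θ₁ = -0.0875, θ₂ = 0.7858, θ₃ = 0.1750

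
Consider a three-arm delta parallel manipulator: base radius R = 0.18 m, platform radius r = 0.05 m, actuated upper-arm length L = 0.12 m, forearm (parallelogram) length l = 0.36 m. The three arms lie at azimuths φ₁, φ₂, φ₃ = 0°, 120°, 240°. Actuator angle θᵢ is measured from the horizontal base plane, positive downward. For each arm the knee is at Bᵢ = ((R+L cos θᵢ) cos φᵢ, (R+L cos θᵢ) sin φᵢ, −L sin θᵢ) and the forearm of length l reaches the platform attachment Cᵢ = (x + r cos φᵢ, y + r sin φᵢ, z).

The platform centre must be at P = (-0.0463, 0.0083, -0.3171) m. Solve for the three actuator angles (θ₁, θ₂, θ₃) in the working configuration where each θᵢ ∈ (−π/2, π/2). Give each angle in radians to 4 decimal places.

θ₁ = 0.6981, θ₂ = 0.2616, θ₃ = 0.3491

φ1=0.0° → target in arm frame (-0.0463, 0.0083)
  e−x'=0.1763;  (l²−L²−(e−x')²−y'²−z²)/2L = -0.0688
  γ=atan2(-0.3171,0.1763)=-1.0634;  ψ=arccos(-0.1895)=1.7615;  θ1=γ+ψ≈0.6981
arm 2 (φ=120.0°): x'=0.0303, y'=0.0359
  A cos θ + B sin θ = C:  0.0997·cos θ + -0.3171·sin θ = 0.0143
  γ=atan2(-0.3171,0.0997)=-1.2663;  ψ=arccos(0.0429)=1.5279;  θ2=γ+ψ≈0.2616
φ3=240.0° → target in arm frame (0.0160, -0.0442)
  e−x'=0.1140;  (l²−L²−(e−x')²−y'²−z²)/2L = -0.0013
  √(A²+B²)=0.3370;  θ3 = -1.2256+1.5747 ≈ 0.3491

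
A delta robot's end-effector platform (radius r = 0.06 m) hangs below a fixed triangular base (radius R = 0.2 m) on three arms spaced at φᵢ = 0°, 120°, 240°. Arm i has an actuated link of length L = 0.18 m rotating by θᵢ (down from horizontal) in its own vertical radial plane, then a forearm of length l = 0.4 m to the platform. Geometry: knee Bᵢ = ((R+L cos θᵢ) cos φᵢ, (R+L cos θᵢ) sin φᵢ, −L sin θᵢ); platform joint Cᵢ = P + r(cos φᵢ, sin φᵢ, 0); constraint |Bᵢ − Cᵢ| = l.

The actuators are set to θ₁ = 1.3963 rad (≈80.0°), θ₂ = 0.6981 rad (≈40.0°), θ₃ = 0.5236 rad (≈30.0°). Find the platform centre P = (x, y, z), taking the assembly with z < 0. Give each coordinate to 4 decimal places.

(-0.1491, -0.0239, -0.4156)

O1 = (0.1713·cos0.0°, 0.1713·sin0.0°, -0.1773) = (0.1713, 0.0000, -0.1773)
arm 2 at φ=120.0°: ρ2 = 0.2779;  O2 = (-0.1389, 0.2407, -0.1157)
O3 = (0.2959·cos240.0°, 0.2959·sin240.0°, -0.0900) = (-0.1479, -0.2562, -0.0900)
|O₂|²−|O₁|² = 0.0299;  |O₃|²−|O₁|² = 0.0349
plane₁₂: -0.6204x+0.4813y+0.1231z = 0.0299
Cramer: x(z) = -0.0513+0.2353z;  y(z) = -0.0041+0.0475z
sphere 1 gives Az²+Bz+C=0 with A=1.0576, B=0.2494, C=-0.0790;  B²−4AC=0.3965;  roots -0.4156, 0.1798;  negative root z = -0.4156
x = -0.1491, y = -0.0239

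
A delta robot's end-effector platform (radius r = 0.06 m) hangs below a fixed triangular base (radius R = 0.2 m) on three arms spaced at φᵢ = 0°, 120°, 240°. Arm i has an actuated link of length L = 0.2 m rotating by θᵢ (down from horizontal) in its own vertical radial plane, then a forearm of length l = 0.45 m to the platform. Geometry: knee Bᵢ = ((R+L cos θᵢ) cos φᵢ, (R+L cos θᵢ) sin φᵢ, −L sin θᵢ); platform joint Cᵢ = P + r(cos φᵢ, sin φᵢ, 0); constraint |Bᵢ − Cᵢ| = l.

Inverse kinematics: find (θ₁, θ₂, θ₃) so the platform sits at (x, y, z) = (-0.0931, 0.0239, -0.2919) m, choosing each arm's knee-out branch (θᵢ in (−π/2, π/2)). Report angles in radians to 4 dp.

φ1=0.0° → target in arm frame (-0.0931, 0.0239)
  e−x'=0.2331;  (l²−L²−(e−x')²−y'²−z²)/2L = 0.0560
  γ=atan2(-0.2919,0.2331)=-0.8969;  ψ=arccos(0.1498)=1.4204;  θ1=γ+ψ≈0.5235
φ2=120.0° → target in arm frame (0.0672, 0.0687)
  e−x'=0.0728;  (l²−L²−(e−x')²−y'²−z²)/2L = 0.1682
  θ2 = atan2(B,A) + arccos(C/0.3008) = -0.3491
arm 3 (φ=240.0°): x'=0.0259, y'=-0.0926
  A=0.1141, B=-0.2919, C=(l²−L²−A²−y'²−z²)/(2L)=0.1392
  θ3 = atan2(B,A) + arccos(C/0.3134) = -0.0876

θ₁ = 0.5235, θ₂ = -0.3491, θ₃ = -0.0876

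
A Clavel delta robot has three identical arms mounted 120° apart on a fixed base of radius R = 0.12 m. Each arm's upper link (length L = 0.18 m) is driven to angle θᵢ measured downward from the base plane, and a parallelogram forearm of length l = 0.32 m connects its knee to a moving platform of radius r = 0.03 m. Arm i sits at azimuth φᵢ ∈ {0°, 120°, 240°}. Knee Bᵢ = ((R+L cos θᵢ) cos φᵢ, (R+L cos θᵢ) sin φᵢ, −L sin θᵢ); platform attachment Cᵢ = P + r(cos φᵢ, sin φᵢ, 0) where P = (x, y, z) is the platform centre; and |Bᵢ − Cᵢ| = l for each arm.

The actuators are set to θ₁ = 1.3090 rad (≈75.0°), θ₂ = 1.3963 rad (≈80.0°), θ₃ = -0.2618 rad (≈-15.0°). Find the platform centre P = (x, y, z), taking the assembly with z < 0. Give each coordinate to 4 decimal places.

(-0.0945, -0.1994, -0.2699)

φ1=0.0°: virtual centre (0.1366, 0.0000, -0.1739), radius l
arm 2 at φ=120.0°: ρ2 = 0.1213;  S2 = (-0.0606, 0.1050, -0.1773)
S3 = (0.2639·cos240.0°, 0.2639·sin240.0°, 0.0466) = (-0.1319, -0.2285, 0.0466)
subtract pairs → two planes through P
plane₁₂: -0.3944x+0.2100y+-0.0068z = -0.0028
det = 0.2930;  x = -0.0121+0.3054z,  y = -0.0359+0.6059z
quadratic in z: (1.4604)z²+(0.2134)z+(-0.0488)=0, √Δ=0.5748 → z ∈ {-0.2699, 0.1237}; z = -0.2699 (taking z<0)
x = -0.0945, y = -0.1994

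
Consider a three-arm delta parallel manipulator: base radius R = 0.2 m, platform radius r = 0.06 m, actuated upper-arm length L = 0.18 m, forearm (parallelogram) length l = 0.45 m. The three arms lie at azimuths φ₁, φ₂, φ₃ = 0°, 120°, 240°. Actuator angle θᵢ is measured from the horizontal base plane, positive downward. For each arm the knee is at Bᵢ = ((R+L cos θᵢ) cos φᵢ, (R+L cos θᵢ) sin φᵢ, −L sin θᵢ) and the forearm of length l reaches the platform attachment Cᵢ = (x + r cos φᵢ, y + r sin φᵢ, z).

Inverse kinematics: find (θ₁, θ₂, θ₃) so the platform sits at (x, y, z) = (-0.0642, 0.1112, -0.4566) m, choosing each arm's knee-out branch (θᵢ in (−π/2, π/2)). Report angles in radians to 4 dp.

rotate P by −φ1: (-0.0642, 0.1112, -0.4566)
  A=0.2042, B=-0.4566, C=(l²−L²−A²−y'²−z²)/(2L)=-0.2568
  γ=atan2(-0.4566,0.2042)=-1.1503;  ψ=arccos(-0.5134)=2.1099;  θ1=γ+ψ≈0.9597
φ2=120.0° → target in arm frame (0.1284, 0.0000)
  e−x'=0.0116;  (l²−L²−(e−x')²−y'²−z²)/2L = -0.1070
  γ=atan2(-0.4566,0.0116)=-1.5454;  ψ=arccos(-0.2343)=1.8072;  θ2=γ+ψ≈0.2618
arm 3 (φ=240.0°): x'=-0.0642, y'=-0.1112
  A=0.2042, B=-0.4566, C=(l²−L²−A²−y'²−z²)/(2L)=-0.2568
  γ=atan2(-0.4566,0.2042)=-1.1503;  ψ=arccos(-0.5134)=2.1099;  θ3=γ+ψ≈0.9597

θ₁ = 0.9597, θ₂ = 0.2618, θ₃ = 0.9597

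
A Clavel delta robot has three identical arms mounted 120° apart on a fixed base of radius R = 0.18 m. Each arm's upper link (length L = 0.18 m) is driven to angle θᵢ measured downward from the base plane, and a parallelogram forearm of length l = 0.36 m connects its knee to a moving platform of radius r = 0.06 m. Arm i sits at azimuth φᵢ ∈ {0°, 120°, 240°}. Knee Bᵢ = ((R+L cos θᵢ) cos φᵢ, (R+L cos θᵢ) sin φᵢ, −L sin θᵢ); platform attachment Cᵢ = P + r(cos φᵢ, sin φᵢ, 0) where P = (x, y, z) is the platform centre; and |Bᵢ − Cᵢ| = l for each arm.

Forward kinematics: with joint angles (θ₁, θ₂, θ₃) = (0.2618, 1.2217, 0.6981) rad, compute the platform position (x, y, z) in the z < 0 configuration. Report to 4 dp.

(0.1108, -0.0836, -0.3451)

arm 1 at φ=0.0°: e+L cos θ1 = 0.2939;  centre 1 = (0.2939, 0.0000, -0.0466)
centre 2 = (0.1816·cos120.0°, 0.1816·sin120.0°, -0.1691) = (-0.0908, 0.1572, -0.1691)
arm 3 at φ=240.0°: e+L cos θ3 = 0.2579;  centre 3 = (-0.1289, -0.2233, -0.1157)
eliminate P² terms by subtracting sphere 1 from 2 and 3
plane₁₂: -0.7693x+0.3145y+-0.2451z = -0.0270
Cramer: x(z) = 0.0242-0.2509z;  y(z) = -0.0265+0.1656z
quadratic in z: (1.0904)z²+(0.2197)z+(-0.0540)=0, √Δ=0.5328 → z ∈ {-0.3451, 0.1435}; z = -0.3451 (taking z<0)
x = 0.1108, y = -0.0836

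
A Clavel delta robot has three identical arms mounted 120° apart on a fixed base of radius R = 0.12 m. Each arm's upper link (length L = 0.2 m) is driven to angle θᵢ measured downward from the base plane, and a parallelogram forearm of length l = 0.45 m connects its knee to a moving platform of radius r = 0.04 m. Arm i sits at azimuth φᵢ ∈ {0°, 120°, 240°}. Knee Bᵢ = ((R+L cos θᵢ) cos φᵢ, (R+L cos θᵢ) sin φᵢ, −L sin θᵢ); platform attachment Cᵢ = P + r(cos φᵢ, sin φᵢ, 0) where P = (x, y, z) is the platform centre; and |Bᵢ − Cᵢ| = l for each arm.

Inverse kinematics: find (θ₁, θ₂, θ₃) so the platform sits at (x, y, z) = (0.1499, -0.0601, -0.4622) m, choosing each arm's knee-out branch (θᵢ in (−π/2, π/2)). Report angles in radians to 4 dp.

φ1=0.0° → target in arm frame (0.1499, -0.0601)
  e−x'=-0.0699;  (l²−L²−(e−x')²−y'²−z²)/2L = -0.1491
  θ1 = atan2(B,A) + arccos(C/0.4675) = 0.1745
rotate P by −φ2: (-0.1270, -0.0998, -0.4622)
  A cos θ + B sin θ = C:  0.2070·cos θ + -0.4622·sin θ = -0.2598
  γ=atan2(-0.4622,0.2070)=-1.1497;  ψ=arccos(-0.5130)=2.1095;  θ2=γ+ψ≈0.9598
rotate P by −φ3: (-0.0229, 0.1599, -0.4622)
  A cos θ + B sin θ = C:  0.1029·cos θ + -0.4622·sin θ = -0.2182
  √(A²+B²)=0.4735;  θ3 = -1.3517+2.0497 ≈ 0.6979

θ₁ = 0.1745, θ₂ = 0.9598, θ₃ = 0.6979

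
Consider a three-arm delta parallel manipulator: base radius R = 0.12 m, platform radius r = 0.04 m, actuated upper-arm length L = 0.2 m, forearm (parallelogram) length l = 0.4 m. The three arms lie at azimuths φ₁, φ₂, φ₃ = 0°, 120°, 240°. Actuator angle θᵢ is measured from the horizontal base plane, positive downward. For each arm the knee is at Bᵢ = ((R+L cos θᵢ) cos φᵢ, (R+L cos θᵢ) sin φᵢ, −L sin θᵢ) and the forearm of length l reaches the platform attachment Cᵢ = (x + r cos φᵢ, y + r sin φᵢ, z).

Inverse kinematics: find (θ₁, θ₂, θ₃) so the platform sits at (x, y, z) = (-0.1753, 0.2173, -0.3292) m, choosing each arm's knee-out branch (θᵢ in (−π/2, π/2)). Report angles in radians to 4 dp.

θ₁ = 1.3091, θ₂ = -0.3490, θ₃ = 1.1343

φ1=0.0° → target in arm frame (-0.1753, 0.2173)
  e−x'=0.2553;  (l²−L²−(e−x')²−y'²−z²)/2L = -0.2519
  θ1 = atan2(B,A) + arccos(C/0.4166) = 1.3091
φ2=120.0° → target in arm frame (0.2758, 0.0432)
  A cos θ + B sin θ = C:  -0.1958·cos θ + -0.3292·sin θ = -0.0715
  θ2 = atan2(B,A) + arccos(C/0.3830) = -0.3490
φ3=240.0° → target in arm frame (-0.1005, -0.2605)
  A cos θ + B sin θ = C:  0.1805·cos θ + -0.3292·sin θ = -0.2220
  θ3 = atan2(B,A) + arccos(C/0.3755) = 1.1343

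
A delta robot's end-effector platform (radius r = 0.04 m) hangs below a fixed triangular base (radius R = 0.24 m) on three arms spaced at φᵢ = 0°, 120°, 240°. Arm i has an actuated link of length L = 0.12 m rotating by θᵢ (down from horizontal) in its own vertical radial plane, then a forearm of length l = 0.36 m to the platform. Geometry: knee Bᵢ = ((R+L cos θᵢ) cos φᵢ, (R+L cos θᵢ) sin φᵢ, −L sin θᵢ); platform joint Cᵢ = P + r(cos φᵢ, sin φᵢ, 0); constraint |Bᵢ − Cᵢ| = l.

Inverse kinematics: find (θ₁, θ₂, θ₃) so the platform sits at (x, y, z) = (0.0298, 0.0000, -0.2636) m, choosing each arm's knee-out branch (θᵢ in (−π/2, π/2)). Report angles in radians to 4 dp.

φ1=0.0° → target in arm frame (0.0298, 0.0000)
  e−x'=0.1702;  (l²−L²−(e−x')²−y'²−z²)/2L = 0.0698
  √(A²+B²)=0.3138;  θ1 = -0.9975+1.3465 ≈ 0.3491
arm 2 (φ=120.0°): x'=-0.0149, y'=-0.0258
  A cos θ + B sin θ = C:  0.2149·cos θ + -0.2636·sin θ = -0.0047
  γ=atan2(-0.2636,0.2149)=-0.8868;  ψ=arccos(-0.0139)=1.5847;  θ2=γ+ψ≈0.6979
φ3=240.0° → target in arm frame (-0.0149, 0.0258)
  e−x'=0.2149;  (l²−L²−(e−x')²−y'²−z²)/2L = -0.0047
  γ=atan2(-0.2636,0.2149)=-0.8868;  ψ=arccos(-0.0139)=1.5847;  θ3=γ+ψ≈0.6979

θ₁ = 0.3491, θ₂ = 0.6979, θ₃ = 0.6979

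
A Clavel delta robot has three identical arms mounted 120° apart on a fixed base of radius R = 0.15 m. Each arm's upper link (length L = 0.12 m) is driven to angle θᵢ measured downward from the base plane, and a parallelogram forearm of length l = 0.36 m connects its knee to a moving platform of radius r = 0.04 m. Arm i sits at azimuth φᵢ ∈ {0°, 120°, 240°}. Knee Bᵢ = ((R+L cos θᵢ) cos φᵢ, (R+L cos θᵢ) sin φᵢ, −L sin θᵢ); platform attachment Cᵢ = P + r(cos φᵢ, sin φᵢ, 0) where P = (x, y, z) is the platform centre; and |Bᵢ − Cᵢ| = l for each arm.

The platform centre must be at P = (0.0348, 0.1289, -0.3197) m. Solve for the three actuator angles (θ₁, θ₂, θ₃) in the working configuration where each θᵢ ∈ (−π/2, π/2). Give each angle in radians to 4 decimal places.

θ₁ = 0.3490, θ₂ = -0.0002, θ₃ = 1.1348

rotate P by −φ1: (0.0348, 0.1289, -0.3197)
  A cos θ + B sin θ = C:  0.0752·cos θ + -0.3197·sin θ = -0.0387
  θ1 = atan2(B,A) + arccos(C/0.3284) = 0.3490
rotate P by −φ2: (0.0942, -0.0946, -0.3197)
  A cos θ + B sin θ = C:  0.0158·cos θ + -0.3197·sin θ = 0.0158
  √(A²+B²)=0.3201;  θ2 = -1.5215+1.5214 ≈ -0.0002
arm 3 (φ=240.0°): x'=-0.1290, y'=-0.0343
  A cos θ + B sin θ = C:  0.2390·cos θ + -0.3197·sin θ = -0.1888
  √(A²+B²)=0.3992;  θ3 = -0.9288+2.0636 ≈ 1.1348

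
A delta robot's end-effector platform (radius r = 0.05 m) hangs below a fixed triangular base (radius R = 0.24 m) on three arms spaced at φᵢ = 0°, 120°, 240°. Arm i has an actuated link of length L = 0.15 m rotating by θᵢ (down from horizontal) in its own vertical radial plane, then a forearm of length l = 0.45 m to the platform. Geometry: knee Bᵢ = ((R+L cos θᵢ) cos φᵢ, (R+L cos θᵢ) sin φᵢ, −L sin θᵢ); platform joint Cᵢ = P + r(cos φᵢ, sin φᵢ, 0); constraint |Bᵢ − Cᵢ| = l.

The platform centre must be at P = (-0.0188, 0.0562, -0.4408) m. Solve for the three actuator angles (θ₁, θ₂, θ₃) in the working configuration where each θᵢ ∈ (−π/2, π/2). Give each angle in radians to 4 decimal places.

θ₁ = 0.8728, θ₂ = 0.5236, θ₃ = 0.9597

arm 1 (φ=0.0°): x'=-0.0188, y'=0.0562
  A cos θ + B sin θ = C:  0.2088·cos θ + -0.4408·sin θ = -0.2035
  √(A²+B²)=0.4878;  θ1 = -1.1284+2.0013 ≈ 0.8728
arm 2 (φ=120.0°): x'=0.0581, y'=-0.0118
  e−x'=0.1319;  (l²−L²−(e−x')²−y'²−z²)/2L = -0.1062
  θ2 = atan2(B,A) + arccos(C/0.4601) = 0.5236
rotate P by −φ3: (-0.0393, -0.0444, -0.4408)
  e−x'=0.2293;  (l²−L²−(e−x')²−y'²−z²)/2L = -0.2295
  θ3 = atan2(B,A) + arccos(C/0.4969) = 0.9597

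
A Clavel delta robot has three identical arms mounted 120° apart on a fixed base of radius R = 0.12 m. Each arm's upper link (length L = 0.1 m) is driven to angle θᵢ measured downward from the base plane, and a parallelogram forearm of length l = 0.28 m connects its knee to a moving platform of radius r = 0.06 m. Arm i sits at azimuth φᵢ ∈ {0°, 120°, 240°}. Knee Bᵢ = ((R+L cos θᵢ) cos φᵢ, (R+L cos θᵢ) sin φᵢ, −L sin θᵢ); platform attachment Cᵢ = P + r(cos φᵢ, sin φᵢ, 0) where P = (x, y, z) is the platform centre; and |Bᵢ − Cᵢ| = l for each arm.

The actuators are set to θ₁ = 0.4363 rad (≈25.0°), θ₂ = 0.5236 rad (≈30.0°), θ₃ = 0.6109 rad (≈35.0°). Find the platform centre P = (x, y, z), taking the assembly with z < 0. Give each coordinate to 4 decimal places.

O1 = (0.1506·cos0.0°, 0.1506·sin0.0°, -0.0423) = (0.1506, 0.0000, -0.0423)
O2 = (0.1466·cos120.0°, 0.1466·sin120.0°, -0.0500) = (-0.0733, 0.1270, -0.0500)
arm 3 at φ=240.0°: (R−r)+L cos θ3 = 0.1419;  O3 = (-0.0710, -0.1229, -0.0574)
|O₂|²−|O₁|² = -0.0005;  |O₃|²−|O₁|² = -0.0010
plane₁₂: -0.4479x+0.2539y+-0.0155z = -0.0005
Cramer: x(z) = 0.0017-0.0515z;  y(z) = 0.0011-0.0299z
sphere 1 gives Az²+Bz+C=0 with A=1.0036, B=0.0998, C=-0.0544;  B²−4AC=0.2285;  roots -0.2879, 0.1884;  negative root z = -0.2879
x = 0.0166, y = 0.0098

(0.0166, 0.0098, -0.2879)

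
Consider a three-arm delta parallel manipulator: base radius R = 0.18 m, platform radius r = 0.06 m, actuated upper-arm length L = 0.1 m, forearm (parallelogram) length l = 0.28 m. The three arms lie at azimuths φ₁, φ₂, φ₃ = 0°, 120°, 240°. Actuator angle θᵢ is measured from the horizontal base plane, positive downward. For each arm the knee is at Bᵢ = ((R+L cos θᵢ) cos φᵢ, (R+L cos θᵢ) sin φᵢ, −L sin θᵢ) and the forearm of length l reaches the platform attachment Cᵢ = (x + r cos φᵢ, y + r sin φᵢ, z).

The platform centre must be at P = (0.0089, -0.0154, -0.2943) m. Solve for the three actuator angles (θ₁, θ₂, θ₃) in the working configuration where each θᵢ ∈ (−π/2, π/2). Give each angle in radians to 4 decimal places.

θ₁ = 0.8724, θ₂ = 1.0472, θ₃ = 0.8725

φ1=0.0° → target in arm frame (0.0089, -0.0154)
  e−x'=0.1111;  (l²−L²−(e−x')²−y'²−z²)/2L = -0.1540
  γ=atan2(-0.2943,0.1111)=-1.2098;  ψ=arccos(-0.4894)=2.0822;  θ1=γ+ψ≈0.8724
rotate P by −φ2: (-0.0178, 0.0000, -0.2943)
  A=0.1378, B=-0.2943, C=(l²−L²−A²−y'²−z²)/(2L)=-0.1860
  √(A²+B²)=0.3250;  θ2 = -1.1329+2.1802 ≈ 1.0472
arm 3 (φ=240.0°): x'=0.0089, y'=0.0154
  A=0.1111, B=-0.2943, C=(l²−L²−A²−y'²−z²)/(2L)=-0.1540
  √(A²+B²)=0.3146;  θ3 = -1.2098+2.0823 ≈ 0.8725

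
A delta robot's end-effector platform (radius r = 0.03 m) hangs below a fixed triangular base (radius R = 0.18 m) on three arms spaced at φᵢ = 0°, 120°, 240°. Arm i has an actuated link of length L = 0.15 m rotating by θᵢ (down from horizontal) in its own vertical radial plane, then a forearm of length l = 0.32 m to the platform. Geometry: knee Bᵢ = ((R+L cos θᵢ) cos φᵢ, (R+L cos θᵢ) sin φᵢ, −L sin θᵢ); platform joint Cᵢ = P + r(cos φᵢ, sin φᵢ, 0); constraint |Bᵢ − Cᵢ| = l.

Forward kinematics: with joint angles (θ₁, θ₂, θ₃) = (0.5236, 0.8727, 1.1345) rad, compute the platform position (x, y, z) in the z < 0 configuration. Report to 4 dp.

(0.0590, 0.0310, -0.3044)

arm 1 at φ=0.0°: (R−r)+L cos θ1 = 0.2799;  S1 = (0.2799, 0.0000, -0.0750)
S2 = (0.2464·cos120.0°, 0.2464·sin120.0°, -0.1149) = (-0.1232, 0.2134, -0.1149)
φ3=240.0°: virtual centre (-0.1067, -0.1848, -0.1359), radius l
|S₂|²−|S₁|² = -0.0100;  |S₃|²−|S₁|² = -0.0200
[-0.8062 0.4268 -0.0798]·P = -0.0100;  [-0.7732 -0.3696 -0.1219]·P = -0.0200
det = 0.6280;  x = 0.0195+-0.1298z,  y = 0.0132+-0.0582z
into |P−S₁|² = l²: 1.0202z² + 0.2161z + -0.0288 = 0;  Δ = 0.1641;  z = -0.3044 or 0.0926 → z<0 root = -0.3044
x = 0.0590, y = 0.0310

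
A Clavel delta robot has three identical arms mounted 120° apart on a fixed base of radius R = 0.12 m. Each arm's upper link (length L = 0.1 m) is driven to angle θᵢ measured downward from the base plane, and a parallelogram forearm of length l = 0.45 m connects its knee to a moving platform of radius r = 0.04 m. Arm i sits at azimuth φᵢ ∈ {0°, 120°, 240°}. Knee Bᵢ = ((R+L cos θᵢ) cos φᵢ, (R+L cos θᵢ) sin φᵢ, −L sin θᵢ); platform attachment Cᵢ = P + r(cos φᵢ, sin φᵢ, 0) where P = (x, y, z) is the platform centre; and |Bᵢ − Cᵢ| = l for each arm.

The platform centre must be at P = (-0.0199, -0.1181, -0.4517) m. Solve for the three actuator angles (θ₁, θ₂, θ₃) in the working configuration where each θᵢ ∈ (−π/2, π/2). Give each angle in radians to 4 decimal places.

rotate P by −φ1: (-0.0199, -0.1181, -0.4517)
  A=0.0999, B=-0.4517, C=(l²−L²−A²−y'²−z²)/(2L)=-0.1773
  θ1 = atan2(B,A) + arccos(C/0.4626) = 0.6110
φ2=120.0° → target in arm frame (-0.0923, 0.0763)
  A cos θ + B sin θ = C:  0.1723·cos θ + -0.4517·sin θ = -0.2352
  θ2 = atan2(B,A) + arccos(C/0.4835) = 0.8726
φ3=240.0° → target in arm frame (0.1122, 0.0418)
  A=-0.0322, B=-0.4517, C=(l²−L²−A²−y'²−z²)/(2L)=-0.0716
  θ3 = atan2(B,A) + arccos(C/0.4528) = 0.0876

θ₁ = 0.6110, θ₂ = 0.8726, θ₃ = 0.0876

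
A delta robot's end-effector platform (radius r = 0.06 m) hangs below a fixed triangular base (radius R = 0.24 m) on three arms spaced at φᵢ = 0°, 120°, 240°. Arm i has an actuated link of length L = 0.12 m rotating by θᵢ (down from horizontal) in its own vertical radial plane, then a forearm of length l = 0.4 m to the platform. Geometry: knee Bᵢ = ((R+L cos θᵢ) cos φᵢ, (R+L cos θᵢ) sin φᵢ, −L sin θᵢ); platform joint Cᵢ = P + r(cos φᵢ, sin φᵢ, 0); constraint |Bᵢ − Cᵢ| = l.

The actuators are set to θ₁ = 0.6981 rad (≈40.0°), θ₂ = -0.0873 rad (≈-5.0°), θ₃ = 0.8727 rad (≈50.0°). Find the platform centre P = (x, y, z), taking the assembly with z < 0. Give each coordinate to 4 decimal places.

φ1=0.0°: virtual centre (0.2719, 0.0000, -0.0771), radius l
centre 2 = (0.2995·cos120.0°, 0.2995·sin120.0°, 0.0105) = (-0.1498, 0.2594, 0.0105)
φ3=240.0°: virtual centre (-0.1286, -0.2227, -0.0919), radius l
subtract pairs → two planes through P
plane₁₂: -0.8434x+0.5188y+0.1752z = 0.0099
Cramer: x(z) = -0.0021+0.0792z;  y(z) = 0.0157-0.2089z
sphere 1 gives Az²+Bz+C=0 with A=1.0499, B=0.1043, C=-0.0787;  B²−4AC=0.3414;  roots -0.3279, 0.2286;  negative root z = -0.3279
x = -0.0281, y = 0.0842

(-0.0281, 0.0842, -0.3279)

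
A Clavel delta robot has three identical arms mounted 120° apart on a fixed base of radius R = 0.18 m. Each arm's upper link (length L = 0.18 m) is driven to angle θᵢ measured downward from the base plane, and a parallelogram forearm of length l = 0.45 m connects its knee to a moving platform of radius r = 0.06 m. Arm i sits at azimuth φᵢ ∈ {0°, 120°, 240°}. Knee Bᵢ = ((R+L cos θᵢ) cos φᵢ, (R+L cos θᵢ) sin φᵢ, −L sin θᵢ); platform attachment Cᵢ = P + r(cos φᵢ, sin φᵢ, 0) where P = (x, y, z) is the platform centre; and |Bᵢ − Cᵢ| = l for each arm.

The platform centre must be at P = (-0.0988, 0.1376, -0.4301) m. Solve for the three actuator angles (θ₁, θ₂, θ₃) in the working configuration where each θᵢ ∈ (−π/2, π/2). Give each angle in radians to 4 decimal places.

φ1=0.0° → target in arm frame (-0.0988, 0.1376)
  e−x'=0.2188;  (l²−L²−(e−x')²−y'²−z²)/2L = -0.2269
  θ1 = atan2(B,A) + arccos(C/0.4826) = 0.9602
rotate P by −φ2: (0.1686, 0.0168, -0.4301)
  A cos θ + B sin θ = C:  -0.0486·cos θ + -0.4301·sin θ = -0.0487
  √(A²+B²)=0.4328;  θ2 = -1.6832+1.6835 ≈ 0.0003
φ3=240.0° → target in arm frame (-0.0698, -0.1544)
  A cos θ + B sin θ = C:  0.1898·cos θ + -0.4301·sin θ = -0.2076
  θ3 = atan2(B,A) + arccos(C/0.4701) = 0.8728

θ₁ = 0.9602, θ₂ = 0.0003, θ₃ = 0.8728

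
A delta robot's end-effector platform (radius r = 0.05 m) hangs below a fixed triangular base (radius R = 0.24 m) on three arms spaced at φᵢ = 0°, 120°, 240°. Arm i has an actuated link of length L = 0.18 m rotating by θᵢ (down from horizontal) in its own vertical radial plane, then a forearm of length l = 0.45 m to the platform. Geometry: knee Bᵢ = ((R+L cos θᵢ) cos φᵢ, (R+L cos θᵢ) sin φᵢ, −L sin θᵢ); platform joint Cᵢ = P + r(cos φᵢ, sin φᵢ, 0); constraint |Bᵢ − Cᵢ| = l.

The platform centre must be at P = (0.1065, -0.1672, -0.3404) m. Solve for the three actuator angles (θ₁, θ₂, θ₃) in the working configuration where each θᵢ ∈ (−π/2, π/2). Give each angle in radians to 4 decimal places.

arm 1 (φ=0.0°): x'=0.1065, y'=-0.1672
  A cos θ + B sin θ = C:  0.0835·cos θ + -0.3404·sin θ = 0.0536
  √(A²+B²)=0.3505;  θ1 = -1.3302+1.4172 ≈ 0.0870
rotate P by −φ2: (-0.1980, -0.0086, -0.3404)
  A cos θ + B sin θ = C:  0.3880·cos θ + -0.3404·sin θ = -0.2679
  √(A²+B²)=0.5162;  θ2 = -0.7201+2.1164 ≈ 1.3963
arm 3 (φ=240.0°): x'=0.0915, y'=0.1758
  A=0.0985, B=-0.3404, C=(l²−L²−A²−y'²−z²)/(2L)=0.0378
  √(A²+B²)=0.3544;  θ3 = -1.2893+1.4638 ≈ 0.1746

θ₁ = 0.0870, θ₂ = 1.3963, θ₃ = 0.1746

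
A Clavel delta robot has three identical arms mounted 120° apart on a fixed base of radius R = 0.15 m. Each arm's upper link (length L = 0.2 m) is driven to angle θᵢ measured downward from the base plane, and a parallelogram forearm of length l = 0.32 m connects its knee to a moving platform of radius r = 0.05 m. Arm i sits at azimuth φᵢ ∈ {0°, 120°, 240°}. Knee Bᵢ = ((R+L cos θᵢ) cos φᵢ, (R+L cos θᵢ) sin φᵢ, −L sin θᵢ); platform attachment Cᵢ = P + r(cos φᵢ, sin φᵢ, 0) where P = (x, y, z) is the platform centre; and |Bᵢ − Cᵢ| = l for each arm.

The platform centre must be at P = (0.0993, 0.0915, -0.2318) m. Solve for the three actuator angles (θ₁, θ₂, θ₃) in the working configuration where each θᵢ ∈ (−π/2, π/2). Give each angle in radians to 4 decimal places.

θ₁ = -0.0002, θ₂ = 0.4362, θ₃ = 1.1345

rotate P by −φ1: (0.0993, 0.0915, -0.2318)
  A=0.0007, B=-0.2318, C=(l²−L²−A²−y'²−z²)/(2L)=0.0007
  θ1 = atan2(B,A) + arccos(C/0.2318) = -0.0002
arm 2 (φ=120.0°): x'=0.0296, y'=-0.1317
  A cos θ + B sin θ = C:  0.0704·cos θ + -0.2318·sin θ = -0.0341
  θ2 = atan2(B,A) + arccos(C/0.2423) = 0.4362
rotate P by −φ3: (-0.1289, 0.0402, -0.2318)
  A=0.2289, B=-0.2318, C=(l²−L²−A²−y'²−z²)/(2L)=-0.1134
  θ3 = atan2(B,A) + arccos(C/0.3258) = 1.1345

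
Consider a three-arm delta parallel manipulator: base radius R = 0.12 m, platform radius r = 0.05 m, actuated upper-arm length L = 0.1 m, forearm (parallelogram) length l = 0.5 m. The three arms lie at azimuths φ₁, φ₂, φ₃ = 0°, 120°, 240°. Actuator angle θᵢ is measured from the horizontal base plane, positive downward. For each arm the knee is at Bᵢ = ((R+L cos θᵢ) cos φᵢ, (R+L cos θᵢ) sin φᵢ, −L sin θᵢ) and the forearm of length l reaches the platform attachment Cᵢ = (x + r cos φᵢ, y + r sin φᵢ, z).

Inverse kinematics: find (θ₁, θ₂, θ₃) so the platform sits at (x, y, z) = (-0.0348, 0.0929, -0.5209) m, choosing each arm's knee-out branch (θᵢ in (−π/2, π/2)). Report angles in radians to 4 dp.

θ₁ = 0.6986, θ₂ = 0.2621, θ₃ = 0.7860

rotate P by −φ1: (-0.0348, 0.0929, -0.5209)
  A=0.1048, B=-0.5209, C=(l²−L²−A²−y'²−z²)/(2L)=-0.2548
  √(A²+B²)=0.5313;  θ1 = -1.3723+2.0708 ≈ 0.6986
φ2=120.0° → target in arm frame (0.0979, -0.0163)
  e−x'=-0.0279;  (l²−L²−(e−x')²−y'²−z²)/2L = -0.1619
  √(A²+B²)=0.5216;  θ2 = -1.6242+1.8864 ≈ 0.2621
φ3=240.0° → target in arm frame (-0.0631, -0.0766)
  A cos θ + B sin θ = C:  0.1331·cos θ + -0.5209·sin θ = -0.2745
  √(A²+B²)=0.5376;  θ3 = -1.3207+2.1067 ≈ 0.7860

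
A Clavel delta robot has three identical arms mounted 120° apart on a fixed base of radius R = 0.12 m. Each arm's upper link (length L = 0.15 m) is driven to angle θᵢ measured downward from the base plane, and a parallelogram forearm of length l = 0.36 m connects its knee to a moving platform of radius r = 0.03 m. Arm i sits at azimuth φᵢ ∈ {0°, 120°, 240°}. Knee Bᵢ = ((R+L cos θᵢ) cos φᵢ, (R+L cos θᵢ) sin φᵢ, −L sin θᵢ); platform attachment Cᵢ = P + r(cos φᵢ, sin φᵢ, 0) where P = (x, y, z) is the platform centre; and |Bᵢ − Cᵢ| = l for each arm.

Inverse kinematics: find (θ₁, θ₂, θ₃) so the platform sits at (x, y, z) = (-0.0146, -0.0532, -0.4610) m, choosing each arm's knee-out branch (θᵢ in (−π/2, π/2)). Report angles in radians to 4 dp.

θ₁ = 1.2213, θ₂ = 1.3084, θ₃ = 0.9596

rotate P by −φ1: (-0.0146, -0.0532, -0.4610)
  e−x'=0.1046;  (l²−L²−(e−x')²−y'²−z²)/2L = -0.3973
  γ=atan2(-0.4610,0.1046)=-1.3477;  ψ=arccos(-0.8405)=2.5690;  θ1=γ+ψ≈1.2213
rotate P by −φ2: (-0.0388, 0.0392, -0.4610)
  A=0.1288, B=-0.4610, C=(l²−L²−A²−y'²−z²)/(2L)=-0.4118
  γ=atan2(-0.4610,0.1288)=-1.2984;  ψ=arccos(-0.8604)=2.6068;  θ2=γ+ψ≈1.3084
φ3=240.0° → target in arm frame (0.0534, 0.0140)
  e−x'=0.0366;  (l²−L²−(e−x')²−y'²−z²)/2L = -0.3565
  γ=atan2(-0.4610,0.0366)=-1.4915;  ψ=arccos(-0.7709)=2.4511;  θ3=γ+ψ≈0.9596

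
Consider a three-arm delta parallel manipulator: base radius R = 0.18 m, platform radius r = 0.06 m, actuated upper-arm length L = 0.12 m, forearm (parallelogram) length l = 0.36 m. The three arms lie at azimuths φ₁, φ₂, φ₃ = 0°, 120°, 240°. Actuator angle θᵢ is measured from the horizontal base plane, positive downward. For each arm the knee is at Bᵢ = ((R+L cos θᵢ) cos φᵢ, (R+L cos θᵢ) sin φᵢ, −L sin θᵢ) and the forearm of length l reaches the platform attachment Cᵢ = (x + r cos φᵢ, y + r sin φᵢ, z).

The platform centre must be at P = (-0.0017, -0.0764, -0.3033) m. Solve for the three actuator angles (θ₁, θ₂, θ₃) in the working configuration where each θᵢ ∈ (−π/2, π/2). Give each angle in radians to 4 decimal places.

θ₁ = 0.3489, θ₂ = 0.6980, θ₃ = -0.0878

φ1=0.0° → target in arm frame (-0.0017, -0.0764)
  e−x'=0.1217;  (l²−L²−(e−x')²−y'²−z²)/2L = 0.0107
  √(A²+B²)=0.3268;  θ1 = -1.1892+1.5381 ≈ 0.3489
rotate P by −φ2: (-0.0653, 0.0397, -0.3033)
  e−x'=0.1853;  (l²−L²−(e−x')²−y'²−z²)/2L = -0.0529
  θ2 = atan2(B,A) + arccos(C/0.3554) = 0.6980
arm 3 (φ=240.0°): x'=0.0670, y'=0.0367
  A cos θ + B sin θ = C:  0.0530·cos θ + -0.3033·sin θ = 0.0794
  θ3 = atan2(B,A) + arccos(C/0.3079) = -0.0878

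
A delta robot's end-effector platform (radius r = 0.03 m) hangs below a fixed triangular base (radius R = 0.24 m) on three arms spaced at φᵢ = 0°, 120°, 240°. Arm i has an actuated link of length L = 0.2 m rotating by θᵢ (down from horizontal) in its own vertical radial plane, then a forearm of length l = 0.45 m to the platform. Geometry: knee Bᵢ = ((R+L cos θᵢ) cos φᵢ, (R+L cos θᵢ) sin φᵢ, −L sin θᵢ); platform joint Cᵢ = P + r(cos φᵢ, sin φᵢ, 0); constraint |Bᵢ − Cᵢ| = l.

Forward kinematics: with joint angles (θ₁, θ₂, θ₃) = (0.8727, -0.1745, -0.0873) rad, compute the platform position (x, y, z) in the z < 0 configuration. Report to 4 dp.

O1 = (0.3386·cos0.0°, 0.3386·sin0.0°, -0.1532) = (0.3386, 0.0000, -0.1532)
arm 2 at φ=120.0°: e+L cos θ2 = 0.4070;  O2 = (-0.2035, 0.3524, 0.0347)
arm 3 at φ=240.0°: e+L cos θ3 = 0.4092;  O3 = (-0.2046, -0.3544, 0.0174)
|O₂|²−|O₁|² = 0.0287;  |O₃|²−|O₁|² = 0.0297
[-1.0841 0.7049 0.3759]·P = 0.0287;  [-1.0863 -0.7088 0.3413]·P = 0.0297
det = 1.5342;  x = -0.0269+0.3305z,  y = -0.0006+-0.0250z
into |P−O₁|² = l²: 1.1098z² + 0.0649z + -0.0455 = 0;  Δ = 0.2060;  z = -0.2337 or 0.1752 → z<0 root = -0.2337
x = -0.1042, y = 0.0052

(-0.1042, 0.0052, -0.2337)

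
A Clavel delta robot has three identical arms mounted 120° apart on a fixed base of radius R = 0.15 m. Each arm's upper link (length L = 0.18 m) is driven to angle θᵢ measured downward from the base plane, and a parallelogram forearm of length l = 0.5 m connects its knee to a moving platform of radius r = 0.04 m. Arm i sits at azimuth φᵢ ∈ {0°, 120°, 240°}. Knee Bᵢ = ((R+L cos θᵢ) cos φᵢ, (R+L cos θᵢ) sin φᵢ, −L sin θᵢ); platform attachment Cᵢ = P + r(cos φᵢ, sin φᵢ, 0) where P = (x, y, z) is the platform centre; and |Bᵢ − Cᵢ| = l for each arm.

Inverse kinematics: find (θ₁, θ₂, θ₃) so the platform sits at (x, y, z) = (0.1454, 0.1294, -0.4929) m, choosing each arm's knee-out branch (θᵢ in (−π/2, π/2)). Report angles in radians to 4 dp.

rotate P by −φ1: (0.1454, 0.1294, -0.4929)
  A=-0.0354, B=-0.4929, C=(l²−L²−A²−y'²−z²)/(2L)=-0.1204
  √(A²+B²)=0.4942;  θ1 = -1.6425+1.8169 ≈ 0.1744
arm 2 (φ=120.0°): x'=0.0394, y'=-0.1906
  e−x'=0.0706;  (l²−L²−(e−x')²−y'²−z²)/2L = -0.1852
  γ=atan2(-0.4929,0.0706)=-1.4285;  ψ=arccos(-0.3720)=1.9519;  θ2=γ+ψ≈0.5235
φ3=240.0° → target in arm frame (-0.1848, 0.0612)
  A=0.2948, B=-0.4929, C=(l²−L²−A²−y'²−z²)/(2L)=-0.3222
  γ=atan2(-0.4929,0.2948)=-1.0318;  ψ=arccos(-0.5610)=2.1664;  θ3=γ+ψ≈1.1345

θ₁ = 0.1744, θ₂ = 0.5235, θ₃ = 1.1345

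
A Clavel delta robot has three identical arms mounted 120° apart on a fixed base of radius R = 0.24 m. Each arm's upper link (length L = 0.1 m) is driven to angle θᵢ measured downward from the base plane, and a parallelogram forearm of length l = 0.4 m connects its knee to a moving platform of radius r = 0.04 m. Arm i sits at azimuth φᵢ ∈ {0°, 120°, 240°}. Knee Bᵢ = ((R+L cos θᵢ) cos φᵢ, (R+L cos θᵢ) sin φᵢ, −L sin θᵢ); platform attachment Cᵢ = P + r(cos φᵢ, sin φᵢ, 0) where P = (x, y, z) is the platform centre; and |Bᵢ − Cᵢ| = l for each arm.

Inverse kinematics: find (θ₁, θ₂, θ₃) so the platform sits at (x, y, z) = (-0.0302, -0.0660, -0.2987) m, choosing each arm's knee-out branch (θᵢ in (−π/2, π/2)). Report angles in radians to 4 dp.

arm 1 (φ=0.0°): x'=-0.0302, y'=-0.0660
  A=0.2302, B=-0.2987, C=(l²−L²−A²−y'²−z²)/(2L)=0.0172
  √(A²+B²)=0.3771;  θ1 = -0.9142+1.5253 ≈ 0.6111
rotate P by −φ2: (-0.0421, 0.0592, -0.2987)
  e−x'=0.2421;  (l²−L²−(e−x')²−y'²−z²)/2L = -0.0066
  θ2 = atan2(B,A) + arccos(C/0.3845) = 0.6981
arm 3 (φ=240.0°): x'=0.0723, y'=0.0068
  A=0.1277, B=-0.2987, C=(l²−L²−A²−y'²−z²)/(2L)=0.2221
  √(A²+B²)=0.3249;  θ3 = -1.1667+0.8182 ≈ -0.3485

θ₁ = 0.6111, θ₂ = 0.6981, θ₃ = -0.3485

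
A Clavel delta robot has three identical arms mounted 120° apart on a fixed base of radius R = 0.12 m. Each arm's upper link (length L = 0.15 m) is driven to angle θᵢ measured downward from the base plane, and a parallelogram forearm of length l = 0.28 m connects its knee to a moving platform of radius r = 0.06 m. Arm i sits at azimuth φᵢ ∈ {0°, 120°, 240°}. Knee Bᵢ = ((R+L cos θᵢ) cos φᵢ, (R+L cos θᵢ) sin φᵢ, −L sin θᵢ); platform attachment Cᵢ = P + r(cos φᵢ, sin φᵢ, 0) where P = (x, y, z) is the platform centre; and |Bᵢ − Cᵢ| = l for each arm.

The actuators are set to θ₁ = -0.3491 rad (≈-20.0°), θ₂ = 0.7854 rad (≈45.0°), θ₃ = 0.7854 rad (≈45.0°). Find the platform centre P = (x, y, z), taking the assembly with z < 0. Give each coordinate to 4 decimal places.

arm 1 at φ=0.0°: (R−r)+L cos θ1 = 0.2010;  centre 1 = (0.2010, 0.0000, 0.0513)
φ2=120.0°: virtual centre (-0.0830, 0.1438, -0.1061), radius l
centre 3 = (0.1661·cos240.0°, 0.1661·sin240.0°, -0.1061) = (-0.0830, -0.1438, -0.1061)
|centre ₂|²−|centre ₁|² = -0.0042;  |centre ₃|²−|centre ₁|² = -0.0042
[-0.5680 0.2876 -0.3147]·P = -0.0042;  [-0.5680 -0.2876 -0.3147]·P = -0.0042
det = 0.3267;  x = 0.0074+-0.5542z,  y = 0.0000+0.0000z
into |P−centre ₁|² = l²: 1.3071z² + 0.1119z + -0.0383 = 0;  Δ = 0.2127;  z = -0.2193 or 0.1336 → z<0 root = -0.2193
x = 0.1289, y = 0.0000

(0.1289, 0.0000, -0.2193)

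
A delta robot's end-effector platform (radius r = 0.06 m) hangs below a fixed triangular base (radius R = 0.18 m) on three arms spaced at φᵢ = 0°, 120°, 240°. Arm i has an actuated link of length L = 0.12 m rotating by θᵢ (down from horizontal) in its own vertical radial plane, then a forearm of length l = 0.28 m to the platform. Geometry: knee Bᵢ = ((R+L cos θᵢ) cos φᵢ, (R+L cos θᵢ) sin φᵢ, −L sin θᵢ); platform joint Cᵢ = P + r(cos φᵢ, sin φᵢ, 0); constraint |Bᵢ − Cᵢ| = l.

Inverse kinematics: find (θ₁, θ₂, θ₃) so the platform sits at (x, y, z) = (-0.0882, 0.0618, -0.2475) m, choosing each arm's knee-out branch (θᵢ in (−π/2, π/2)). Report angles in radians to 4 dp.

arm 1 (φ=0.0°): x'=-0.0882, y'=0.0618
  A=0.2082, B=-0.2475, C=(l²−L²−A²−y'²−z²)/(2L)=-0.1851
  γ=atan2(-0.2475,0.2082)=-0.8714;  ψ=arccos(-0.5723)=2.1801;  θ1=γ+ψ≈1.3087
rotate P by −φ2: (0.0976, 0.0455, -0.2475)
  A cos θ + B sin θ = C:  0.0224·cos θ + -0.2475·sin θ = 0.0007
  θ2 = atan2(B,A) + arccos(C/0.2485) = 0.0873
rotate P by −φ3: (-0.0094, -0.1073, -0.2475)
  A cos θ + B sin θ = C:  0.1294·cos θ + -0.2475·sin θ = -0.1063
  θ3 = atan2(B,A) + arccos(C/0.2793) = 0.8723

θ₁ = 1.3087, θ₂ = 0.0873, θ₃ = 0.8723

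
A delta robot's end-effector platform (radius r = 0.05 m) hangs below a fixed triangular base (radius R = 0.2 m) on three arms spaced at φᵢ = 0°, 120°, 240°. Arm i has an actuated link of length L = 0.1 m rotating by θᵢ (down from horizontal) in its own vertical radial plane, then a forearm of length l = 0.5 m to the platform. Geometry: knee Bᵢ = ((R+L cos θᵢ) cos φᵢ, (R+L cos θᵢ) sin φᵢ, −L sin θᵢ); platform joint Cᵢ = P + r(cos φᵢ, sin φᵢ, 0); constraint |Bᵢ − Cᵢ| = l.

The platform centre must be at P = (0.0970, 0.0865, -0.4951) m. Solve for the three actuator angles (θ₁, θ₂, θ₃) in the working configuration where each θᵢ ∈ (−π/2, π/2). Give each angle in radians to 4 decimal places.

φ1=0.0° → target in arm frame (0.0970, 0.0865)
  e−x'=0.0530;  (l²−L²−(e−x')²−y'²−z²)/2L = -0.0771
  γ=atan2(-0.4951,0.0530)=-1.4642;  ψ=arccos(-0.1548)=1.7262;  θ1=γ+ψ≈0.2621
rotate P by −φ2: (0.0264, -0.1273, -0.4951)
  A=0.1236, B=-0.4951, C=(l²−L²−A²−y'²−z²)/(2L)=-0.1830
  θ2 = atan2(B,A) + arccos(C/0.5103) = 0.6113
rotate P by −φ3: (-0.1234, 0.0408, -0.4951)
  A=0.2734, B=-0.4951, C=(l²−L²−A²−y'²−z²)/(2L)=-0.4077
  γ=atan2(-0.4951,0.2734)=-1.0662;  ψ=arccos(-0.7208)=2.3758;  θ3=γ+ψ≈1.3096

θ₁ = 0.2621, θ₂ = 0.6113, θ₃ = 1.3096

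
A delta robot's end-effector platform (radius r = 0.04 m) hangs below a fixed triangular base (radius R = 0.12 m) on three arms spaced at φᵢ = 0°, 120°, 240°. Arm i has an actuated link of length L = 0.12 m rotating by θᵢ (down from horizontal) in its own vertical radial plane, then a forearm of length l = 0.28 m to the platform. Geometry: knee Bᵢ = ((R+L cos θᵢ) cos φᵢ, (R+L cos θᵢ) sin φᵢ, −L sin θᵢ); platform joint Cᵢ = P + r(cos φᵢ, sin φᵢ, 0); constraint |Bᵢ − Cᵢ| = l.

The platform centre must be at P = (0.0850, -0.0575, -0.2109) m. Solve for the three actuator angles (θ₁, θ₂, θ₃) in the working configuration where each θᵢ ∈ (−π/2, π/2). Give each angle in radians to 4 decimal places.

rotate P by −φ1: (0.0850, -0.0575, -0.2109)
  A=-0.0050, B=-0.2109, C=(l²−L²−A²−y'²−z²)/(2L)=0.0675
  θ1 = atan2(B,A) + arccos(C/0.2110) = -0.3492
φ2=120.0° → target in arm frame (-0.0923, -0.0449)
  A cos θ + B sin θ = C:  0.1723·cos θ + -0.2109·sin θ = -0.0507
  γ=atan2(-0.2109,0.1723)=-0.8858;  ψ=arccos(-0.1863)=1.7582;  θ2=γ+ψ≈0.8724
arm 3 (φ=240.0°): x'=0.0073, y'=0.1024
  e−x'=0.0727;  (l²−L²−(e−x')²−y'²−z²)/2L = 0.0157
  γ=atan2(-0.2109,0.0727)=-1.2388;  ψ=arccos(0.0702)=1.5006;  θ3=γ+ψ≈0.2617

θ₁ = -0.3492, θ₂ = 0.8724, θ₃ = 0.2617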